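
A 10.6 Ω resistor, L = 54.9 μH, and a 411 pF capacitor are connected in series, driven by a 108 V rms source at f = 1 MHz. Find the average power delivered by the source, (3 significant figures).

ω = 2πf = 6.283e+06 rad/s
X_L = ωL = 345 Ω
X_C = 1/(ωC) = 387 Ω
Net reactance X = X_L − X_C = -42.3 Ω
Z = 10.6 − j42.3 Ω
|Z| = √(10.6² + 42.3²) = 43.6 Ω
∠Z = arctan(-42.3/10.6) = -75.9°
I = V/|Z| = 2.48 A
P = VI cos φ = 108 × 2.48 × cos(-75.9°) = 65.0 W

65.0 W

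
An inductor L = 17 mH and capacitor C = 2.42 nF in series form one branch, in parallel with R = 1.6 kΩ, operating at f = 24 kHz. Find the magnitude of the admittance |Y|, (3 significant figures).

ω = 2πf = 150800 rad/s
X_L = ωL = 2560 Ω
X_C = 1/(ωC) = 2740 Ω
Branch 1: Z₁ = R = 1600 Ω
Branch 2 (series LC): Z₂ = j(X_L − X_C) = −j177 Ω
Parallel: Z = Z₁Z₂/(Z₁+Z₂), |Z| = 176 Ω, ∠Z = -83.7°
|Y| = 1/|Z| = 5.69 mS

5.69 mS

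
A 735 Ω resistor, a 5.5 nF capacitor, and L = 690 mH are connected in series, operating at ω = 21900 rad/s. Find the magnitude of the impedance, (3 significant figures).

X_L = ωL = 15100 Ω
X_C = 1/(ωC) = 8300 Ω
Net reactance X = X_L − X_C = 6810 Ω
Z = 735 + j6810 Ω
|Z| = √(735² + 6810²) = 6850 Ω

6850 Ω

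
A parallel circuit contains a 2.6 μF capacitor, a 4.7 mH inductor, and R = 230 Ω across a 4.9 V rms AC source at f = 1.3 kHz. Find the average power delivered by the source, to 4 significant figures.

ω = 2πf = 8168 rad/s
X_L = ωL = 38.39 Ω
X_C = 1/(ωC) = 47.09 Ω
Parallel: admittances add. Y = 1/R + 1/(jωL) + jωC
Y = (0.004348 − j0.004811) S
|Y| = 0.006485 S → |Z| = 1/|Y| = 154.2 Ω, ∠Z = −∠Y = 47.90°
I = V/|Z| = 31.77 mA
P = VI cos φ = 4.9 × 0.03177 × cos(47.90°) = 104.4 mW

104.4 mW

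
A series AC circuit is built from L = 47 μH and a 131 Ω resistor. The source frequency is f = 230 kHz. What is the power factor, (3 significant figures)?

ω = 2πf = 1.445e+06 rad/s
X_L = ωL = 67.9 Ω
Z = 131 + j67.9 Ω
|Z| = √(131² + 67.9²) = 148 Ω
∠Z = arctan(67.9/131) = 27.4°
cos φ = cos(27.4°) = 0.888

0.888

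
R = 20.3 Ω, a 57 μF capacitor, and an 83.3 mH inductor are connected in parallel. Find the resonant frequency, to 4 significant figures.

73.04 Hz

ω₀ = 1/√(LC) = 1/√(0.0833 × 5.7e-05) = 458.9 rad/s
f₀ = ω₀/(2π) = 73.04 Hz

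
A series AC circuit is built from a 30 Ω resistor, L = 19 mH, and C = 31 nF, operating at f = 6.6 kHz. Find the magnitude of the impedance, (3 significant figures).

31.6 Ω

ω = 2πf = 41470 rad/s
X_L = ωL = 788 Ω
X_C = 1/(ωC) = 778 Ω
Net reactance X = X_L − X_C = 10.0 Ω
Z = 30.0 + j10.0 Ω
|Z| = √(30.0² + 10.0²) = 31.6 Ω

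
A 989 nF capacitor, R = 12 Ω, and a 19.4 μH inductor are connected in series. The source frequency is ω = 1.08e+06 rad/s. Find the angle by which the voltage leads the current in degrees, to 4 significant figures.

X_L = ωL = 20.95 Ω
X_C = 1/(ωC) = 0.9362 Ω
Net reactance X = X_L − X_C = 20.02 Ω
Z = 12.00 + j20.02 Ω
|Z| = √(12.00² + 20.02²) = 23.34 Ω
∠Z = arctan(20.02/12.00) = 59.06°

59.06°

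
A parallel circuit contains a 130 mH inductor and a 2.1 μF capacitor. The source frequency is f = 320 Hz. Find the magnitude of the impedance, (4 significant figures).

ω = 2πf = 2011 rad/s
X_L = ωL = 261.4 Ω
X_C = 1/(ωC) = 236.8 Ω
Parallel: admittances add. Y = 1/(jωL) + jωC
Y = (0 + j0.0003965) S
|Y| = 0.0003965 S → |Z| = 1/|Y| = 2522 Ω, ∠Z = −∠Y = -90.00°

2522 Ω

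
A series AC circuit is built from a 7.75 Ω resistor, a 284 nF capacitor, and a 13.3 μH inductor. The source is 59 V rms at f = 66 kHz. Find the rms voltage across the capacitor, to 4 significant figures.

ω = 2πf = 414700 rad/s
X_L = ωL = 5.515 Ω
X_C = 1/(ωC) = 8.491 Ω
Net reactance X = X_L − X_C = -2.976 Ω
Z = 7.750 − j2.976 Ω
|Z| = √(7.750² + 2.976²) = 8.302 Ω
I = V/|Z| = 7.107 A
V_C = I·|Z_C| = 7.107 × 8.491 = 60.35 V

60.35 V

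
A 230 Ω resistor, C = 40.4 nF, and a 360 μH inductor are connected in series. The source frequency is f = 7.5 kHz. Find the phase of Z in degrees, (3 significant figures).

-65.7°

ω = 2πf = 47120 rad/s
X_L = ωL = 17.0 Ω
X_C = 1/(ωC) = 525 Ω
Net reactance X = X_L − X_C = -508 Ω
Z = 230 − j508 Ω
|Z| = √(230² + 508²) = 558 Ω
∠Z = arctan(-508/230) = -65.7°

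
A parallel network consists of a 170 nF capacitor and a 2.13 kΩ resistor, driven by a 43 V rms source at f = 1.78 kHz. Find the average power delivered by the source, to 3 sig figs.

868 mW

ω = 2πf = 11180 rad/s
X_C = 1/(ωC) = 526 Ω
Parallel: admittances add. Y = 1/R + jωC
Y = (0.000469 + j0.00190) S
|Y| = 0.00196 S → |Z| = 1/|Y| = 511 Ω, ∠Z = −∠Y = -76.1°
I = V/|Z| = 84.2 mA
P = VI cos φ = 43 × 0.0842 × cos(-76.1°) = 868 mW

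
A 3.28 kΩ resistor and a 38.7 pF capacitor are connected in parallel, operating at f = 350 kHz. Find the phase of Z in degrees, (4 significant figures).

-15.60°

ω = 2πf = 2.199e+06 rad/s
X_C = 1/(ωC) = 11750 Ω
Parallel: admittances add. Y = 1/R + jωC
Y = (0.0003049 + j8.511e-05) S
|Y| = 0.0003165 S → |Z| = 1/|Y| = 3159 Ω, ∠Z = −∠Y = -15.60°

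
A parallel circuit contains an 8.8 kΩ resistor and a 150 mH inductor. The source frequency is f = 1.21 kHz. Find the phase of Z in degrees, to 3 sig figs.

82.6°

ω = 2πf = 7603 rad/s
X_L = ωL = 1140 Ω
Parallel: admittances add. Y = 1/R + 1/(jωL)
Y = (0.000114 − j0.000877) S
|Y| = 0.000884 S → |Z| = 1/|Y| = 1130 Ω, ∠Z = −∠Y = 82.6°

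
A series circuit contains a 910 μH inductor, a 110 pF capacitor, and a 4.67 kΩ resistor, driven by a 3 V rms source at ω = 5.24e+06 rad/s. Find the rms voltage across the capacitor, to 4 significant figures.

X_L = ωL = 4768 Ω
X_C = 1/(ωC) = 1735 Ω
Net reactance X = X_L − X_C = 3033 Ω
Z = 4670 + j3033 Ω
|Z| = √(4670² + 3033²) = 5569 Ω
I = V/|Z| = 538.7 μA
V_C = I·|Z_C| = 0.0005387 × 1735 = 0.9346 V

0.9346 V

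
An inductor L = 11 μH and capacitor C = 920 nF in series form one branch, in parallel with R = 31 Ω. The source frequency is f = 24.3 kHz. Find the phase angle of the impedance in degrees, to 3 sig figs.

-80.0°

ω = 2πf = 152700 rad/s
X_L = ωL = 1.68 Ω
X_C = 1/(ωC) = 7.12 Ω
Branch 1: Z₁ = R = 31.0 Ω
Branch 2 (series LC): Z₂ = j(X_L − X_C) = −j5.44 Ω
Parallel: Z = Z₁Z₂/(Z₁+Z₂), |Z| = 5.36 Ω, ∠Z = -80.0°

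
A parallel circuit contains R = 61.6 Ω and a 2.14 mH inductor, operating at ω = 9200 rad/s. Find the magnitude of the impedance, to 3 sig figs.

18.8 Ω

X_L = ωL = 19.7 Ω
Parallel: admittances add. Y = 1/R + 1/(jωL)
Y = (0.0162 − j0.0508) S
|Y| = 0.0533 S → |Z| = 1/|Y| = 18.8 Ω, ∠Z = −∠Y = 72.3°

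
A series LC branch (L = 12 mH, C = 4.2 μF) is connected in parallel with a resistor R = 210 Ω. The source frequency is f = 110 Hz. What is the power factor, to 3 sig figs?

0.848

ω = 2πf = 691.2 rad/s
X_L = ωL = 8.29 Ω
X_C = 1/(ωC) = 344 Ω
Branch 1: Z₁ = R = 210 Ω
Branch 2 (series LC): Z₂ = j(X_L − X_C) = −j336 Ω
Parallel: Z = Z₁Z₂/(Z₁+Z₂), |Z| = 178 Ω, ∠Z = -32.0°
cos φ = cos(-32.0°) = 0.848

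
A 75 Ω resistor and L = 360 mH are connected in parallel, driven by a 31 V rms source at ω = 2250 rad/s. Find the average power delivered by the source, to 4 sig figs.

X_L = ωL = 810.0 Ω
Parallel: admittances add. Y = 1/R + 1/(jωL)
Y = (0.01333 − j0.001235) S
|Y| = 0.01339 S → |Z| = 1/|Y| = 74.68 Ω, ∠Z = −∠Y = 5.290°
I = V/|Z| = 415.1 mA
P = VI cos φ = 31 × 0.4151 × cos(5.290°) = 12.81 W

12.81 W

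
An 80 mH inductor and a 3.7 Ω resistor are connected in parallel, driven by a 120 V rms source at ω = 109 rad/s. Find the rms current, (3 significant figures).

35.2 A

X_L = ωL = 8.72 Ω
Parallel: admittances add. Y = 1/R + 1/(jωL)
Y = (0.270 − j0.115) S
|Y| = 0.294 S → |Z| = 1/|Y| = 3.41 Ω, ∠Z = −∠Y = 23.0°
I = V/|Z| = 120/3.41 = 35.2 A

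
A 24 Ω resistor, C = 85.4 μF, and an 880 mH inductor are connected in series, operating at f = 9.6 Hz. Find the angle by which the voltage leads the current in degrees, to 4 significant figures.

-80.34°

ω = 2πf = 60.32 rad/s
X_L = ωL = 53.08 Ω
X_C = 1/(ωC) = 194.1 Ω
Net reactance X = X_L − X_C = -141.0 Ω
Z = 24.00 − j141.0 Ω
|Z| = √(24.00² + 141.0²) = 143.1 Ω
∠Z = arctan(-141.0/24.00) = -80.34°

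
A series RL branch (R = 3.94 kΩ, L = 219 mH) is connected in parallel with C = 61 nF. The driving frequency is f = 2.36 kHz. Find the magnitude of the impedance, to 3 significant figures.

ω = 2πf = 14830 rad/s
X_L = ωL = 3250 Ω
X_C = 1/(ωC) = 1110 Ω
Branch 1 (R+jX_L): Z₁ = 3940 + j3250 Ω, |Z₁| = 5110 Ω
Branch 2 (−jX_C): Z₂ = −j1110 Ω
Parallel: Z = Z₁Z₂/(Z₁+Z₂), |Z| = 1260 Ω, ∠Z = -79.0°

1260 Ω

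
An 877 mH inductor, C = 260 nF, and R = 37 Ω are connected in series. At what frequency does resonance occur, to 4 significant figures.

ω₀ = 1/√(LC) = 1/√(0.877 × 2.6e-07) = 2094 rad/s
f₀ = ω₀/(2π) = 333.3 Hz

333.3 Hz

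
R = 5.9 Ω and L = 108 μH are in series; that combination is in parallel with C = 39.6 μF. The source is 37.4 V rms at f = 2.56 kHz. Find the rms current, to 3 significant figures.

22.9 A

ω = 2πf = 16080 rad/s
X_L = ωL = 1.74 Ω
X_C = 1/(ωC) = 1.57 Ω
Branch 1 (R+jX_L): Z₁ = 5.90 + j1.74 Ω, |Z₁| = 6.15 Ω
Branch 2 (−jX_C): Z₂ = −j1.57 Ω
Parallel: Z = Z₁Z₂/(Z₁+Z₂), |Z| = 1.64 Ω, ∠Z = -75.2°
I = V/|Z| = 37.4/1.64 = 22.9 A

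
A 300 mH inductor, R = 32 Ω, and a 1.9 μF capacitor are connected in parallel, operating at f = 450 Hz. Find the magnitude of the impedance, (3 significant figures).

31.7 Ω

ω = 2πf = 2827 rad/s
X_L = ωL = 848 Ω
X_C = 1/(ωC) = 186 Ω
Parallel: admittances add. Y = 1/R + 1/(jωL) + jωC
Y = (0.0312 + j0.00419) S
|Y| = 0.0315 S → |Z| = 1/|Y| = 31.7 Ω, ∠Z = −∠Y = -7.64°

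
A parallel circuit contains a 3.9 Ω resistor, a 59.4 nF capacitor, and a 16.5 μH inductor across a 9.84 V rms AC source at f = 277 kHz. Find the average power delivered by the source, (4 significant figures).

24.83 W

ω = 2πf = 1.74e+06 rad/s
X_L = ωL = 28.72 Ω
X_C = 1/(ωC) = 9.673 Ω
Parallel: admittances add. Y = 1/R + 1/(jωL) + jωC
Y = (0.2564 + j0.06856) S
|Y| = 0.2654 S → |Z| = 1/|Y| = 3.768 Ω, ∠Z = −∠Y = -14.97°
I = V/|Z| = 2.612 A
P = VI cos φ = 9.84 × 2.612 × cos(-14.97°) = 24.83 W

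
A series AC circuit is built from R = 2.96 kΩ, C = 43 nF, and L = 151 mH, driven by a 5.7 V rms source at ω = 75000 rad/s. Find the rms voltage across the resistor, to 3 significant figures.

1.48 V

X_L = ωL = 11300 Ω
X_C = 1/(ωC) = 310 Ω
Net reactance X = X_L − X_C = 11000 Ω
Z = 2960 + j11000 Ω
|Z| = √(2960² + 11000²) = 11400 Ω
I = V/|Z| = 500 μA
V_R = I·|Z_R| = 0.000500 × 2960 = 1.48 V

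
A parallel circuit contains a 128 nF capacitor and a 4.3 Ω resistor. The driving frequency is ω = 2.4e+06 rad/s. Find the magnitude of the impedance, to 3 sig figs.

X_C = 1/(ωC) = 3.26 Ω
Parallel: admittances add. Y = 1/R + jωC
Y = (0.233 + j0.307) S
|Y| = 0.385 S → |Z| = 1/|Y| = 2.60 Ω, ∠Z = −∠Y = -52.9°

2.60 Ω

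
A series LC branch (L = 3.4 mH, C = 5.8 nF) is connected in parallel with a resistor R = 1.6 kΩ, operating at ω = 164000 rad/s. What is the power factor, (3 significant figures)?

0.295

X_L = ωL = 558 Ω
X_C = 1/(ωC) = 1050 Ω
Branch 1: Z₁ = R = 1600 Ω
Branch 2 (series LC): Z₂ = j(X_L − X_C) = −j494 Ω
Parallel: Z = Z₁Z₂/(Z₁+Z₂), |Z| = 472 Ω, ∠Z = -72.9°
cos φ = cos(-72.9°) = 0.295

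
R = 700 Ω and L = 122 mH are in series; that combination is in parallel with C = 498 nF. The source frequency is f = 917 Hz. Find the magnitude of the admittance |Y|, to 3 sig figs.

ω = 2πf = 5762 rad/s
X_L = ωL = 703 Ω
X_C = 1/(ωC) = 349 Ω
Branch 1 (R+jX_L): Z₁ = 700 + j703 Ω, |Z₁| = 992 Ω
Branch 2 (−jX_C): Z₂ = −j349 Ω
Parallel: Z = Z₁Z₂/(Z₁+Z₂), |Z| = 441 Ω, ∠Z = -71.7°
|Y| = 1/|Z| = 2.27 mS

2.27 mS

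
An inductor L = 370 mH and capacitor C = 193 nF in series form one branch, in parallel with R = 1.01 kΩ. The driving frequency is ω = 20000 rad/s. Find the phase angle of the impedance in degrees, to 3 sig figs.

8.05°

X_L = ωL = 7400 Ω
X_C = 1/(ωC) = 259 Ω
Branch 1: Z₁ = R = 1010 Ω
Branch 2 (series LC): Z₂ = j(X_L − X_C) = j7140 Ω
Parallel: Z = Z₁Z₂/(Z₁+Z₂), |Z| = 1000 Ω, ∠Z = 8.05°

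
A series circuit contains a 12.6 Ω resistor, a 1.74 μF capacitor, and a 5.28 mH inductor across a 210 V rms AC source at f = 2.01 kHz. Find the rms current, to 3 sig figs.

ω = 2πf = 12630 rad/s
X_L = ωL = 66.7 Ω
X_C = 1/(ωC) = 45.5 Ω
Net reactance X = X_L − X_C = 21.2 Ω
Z = 12.6 + j21.2 Ω
|Z| = √(12.6² + 21.2²) = 24.6 Ω
I = V/|Z| = 210/24.6 = 8.52 A

8.52 A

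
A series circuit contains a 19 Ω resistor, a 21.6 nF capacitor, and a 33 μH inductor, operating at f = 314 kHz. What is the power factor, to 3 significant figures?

ω = 2πf = 1.973e+06 rad/s
X_L = ωL = 65.1 Ω
X_C = 1/(ωC) = 23.5 Ω
Net reactance X = X_L − X_C = 41.6 Ω
Z = 19.0 + j41.6 Ω
|Z| = √(19.0² + 41.6²) = 45.8 Ω
∠Z = arctan(41.6/19.0) = 65.5°
cos φ = cos(65.5°) = 0.415

0.415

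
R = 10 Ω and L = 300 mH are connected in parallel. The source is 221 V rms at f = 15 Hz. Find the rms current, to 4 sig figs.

23.44 A

ω = 2πf = 94.25 rad/s
X_L = ωL = 28.27 Ω
Parallel: admittances add. Y = 1/R + 1/(jωL)
Y = (0.1000 − j0.03537) S
|Y| = 0.1061 S → |Z| = 1/|Y| = 9.428 Ω, ∠Z = −∠Y = 19.48°
I = V/|Z| = 221/9.428 = 23.44 A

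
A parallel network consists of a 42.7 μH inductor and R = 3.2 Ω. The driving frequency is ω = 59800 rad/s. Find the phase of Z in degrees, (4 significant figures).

X_L = ωL = 2.553 Ω
Parallel: admittances add. Y = 1/R + 1/(jωL)
Y = (0.3125 − j0.3916) S
|Y| = 0.5010 S → |Z| = 1/|Y| = 1.996 Ω, ∠Z = −∠Y = 51.41°

51.41°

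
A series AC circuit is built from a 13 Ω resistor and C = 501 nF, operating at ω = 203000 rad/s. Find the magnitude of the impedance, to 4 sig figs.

16.30 Ω

X_C = 1/(ωC) = 9.833 Ω
Z = 13.00 − j9.833 Ω
|Z| = √(13.00² + 9.833²) = 16.30 Ω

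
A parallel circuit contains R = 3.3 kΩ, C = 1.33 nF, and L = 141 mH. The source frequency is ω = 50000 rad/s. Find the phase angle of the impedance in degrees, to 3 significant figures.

X_L = ωL = 7050 Ω
X_C = 1/(ωC) = 15000 Ω
Parallel: admittances add. Y = 1/R + 1/(jωL) + jωC
Y = (0.000303 − j7.53e-05) S
|Y| = 0.000312 S → |Z| = 1/|Y| = 3200 Ω, ∠Z = −∠Y = 14.0°

14.0°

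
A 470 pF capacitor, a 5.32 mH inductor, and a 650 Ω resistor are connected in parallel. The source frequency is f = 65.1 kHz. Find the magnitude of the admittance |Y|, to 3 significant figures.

1.56 mS

ω = 2πf = 409000 rad/s
X_L = ωL = 2180 Ω
X_C = 1/(ωC) = 5200 Ω
Parallel: admittances add. Y = 1/R + 1/(jωL) + jωC
Y = (0.00154 − j0.000267) S
|Y| = 0.00156 S → |Z| = 1/|Y| = 640 Ω, ∠Z = −∠Y = 9.86°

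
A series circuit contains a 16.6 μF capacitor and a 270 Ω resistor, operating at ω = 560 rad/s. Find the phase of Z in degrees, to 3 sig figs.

-21.7°

X_C = 1/(ωC) = 108 Ω
Z = 270 − j108 Ω
|Z| = √(270² + 108²) = 291 Ω
∠Z = arctan(-108/270) = -21.7°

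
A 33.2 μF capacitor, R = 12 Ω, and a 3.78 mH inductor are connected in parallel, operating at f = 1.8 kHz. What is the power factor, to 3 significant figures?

0.230

ω = 2πf = 11310 rad/s
X_L = ωL = 42.8 Ω
X_C = 1/(ωC) = 2.66 Ω
Parallel: admittances add. Y = 1/R + 1/(jωL) + jωC
Y = (0.0833 + j0.352) S
|Y| = 0.362 S → |Z| = 1/|Y| = 2.76 Ω, ∠Z = −∠Y = -76.7°
cos φ = cos(-76.7°) = 0.230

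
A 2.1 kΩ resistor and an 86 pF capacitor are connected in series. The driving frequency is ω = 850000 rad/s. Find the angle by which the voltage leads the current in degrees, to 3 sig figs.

-81.3°

X_C = 1/(ωC) = 13700 Ω
Z = 2100 − j13700 Ω
|Z| = √(2100² + 13700²) = 13800 Ω
∠Z = arctan(-13700/2100) = -81.3°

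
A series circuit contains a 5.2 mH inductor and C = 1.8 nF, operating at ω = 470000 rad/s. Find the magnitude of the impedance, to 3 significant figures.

1260 Ω

X_L = ωL = 2440 Ω
X_C = 1/(ωC) = 1180 Ω
Net reactance X = X_L − X_C = 1260 Ω
Z = j1260 Ω
|Z| = √(0² + 1260²) = 1260 Ω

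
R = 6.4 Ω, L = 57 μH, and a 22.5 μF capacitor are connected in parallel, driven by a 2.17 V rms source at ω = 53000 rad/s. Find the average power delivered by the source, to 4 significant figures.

735.8 mW

X_L = ωL = 3.021 Ω
X_C = 1/(ωC) = 0.8386 Ω
Parallel: admittances add. Y = 1/R + 1/(jωL) + jωC
Y = (0.1562 + j0.8615) S
|Y| = 0.8755 S → |Z| = 1/|Y| = 1.142 Ω, ∠Z = −∠Y = -79.72°
I = V/|Z| = 1.900 A
P = VI cos φ = 2.17 × 1.900 × cos(-79.72°) = 735.8 mW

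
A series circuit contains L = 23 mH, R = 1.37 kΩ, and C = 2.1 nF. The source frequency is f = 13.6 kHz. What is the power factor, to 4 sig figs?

0.3550

ω = 2πf = 85450 rad/s
X_L = ωL = 1965 Ω
X_C = 1/(ωC) = 5573 Ω
Net reactance X = X_L − X_C = -3607 Ω
Z = 1370 − j3607 Ω
|Z| = √(1370² + 3607²) = 3859 Ω
∠Z = arctan(-3607/1370) = -69.20°
cos φ = cos(-69.20°) = 0.3550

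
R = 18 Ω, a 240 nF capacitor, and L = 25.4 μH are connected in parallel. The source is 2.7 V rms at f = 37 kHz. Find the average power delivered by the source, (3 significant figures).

405 mW

ω = 2πf = 232500 rad/s
X_L = ωL = 5.90 Ω
X_C = 1/(ωC) = 17.9 Ω
Parallel: admittances add. Y = 1/R + 1/(jωL) + jωC
Y = (0.0556 − j0.114) S
|Y| = 0.126 S → |Z| = 1/|Y| = 7.91 Ω, ∠Z = −∠Y = 63.9°
I = V/|Z| = 341 mA
P = VI cos φ = 2.7 × 0.341 × cos(63.9°) = 405 mW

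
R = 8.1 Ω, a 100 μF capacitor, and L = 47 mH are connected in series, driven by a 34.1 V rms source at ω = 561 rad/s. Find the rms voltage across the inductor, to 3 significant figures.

X_L = ωL = 26.4 Ω
X_C = 1/(ωC) = 17.8 Ω
Net reactance X = X_L − X_C = 8.54 Ω
Z = 8.10 + j8.54 Ω
|Z| = √(8.10² + 8.54²) = 11.8 Ω
I = V/|Z| = 2.90 A
V_L = I·|Z_L| = 2.90 × 26.4 = 76.4 V

76.4 V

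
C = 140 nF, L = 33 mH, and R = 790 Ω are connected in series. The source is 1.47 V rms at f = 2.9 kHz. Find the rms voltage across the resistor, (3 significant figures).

ω = 2πf = 18220 rad/s
X_L = ωL = 601 Ω
X_C = 1/(ωC) = 392 Ω
Net reactance X = X_L − X_C = 209 Ω
Z = 790 + j209 Ω
|Z| = √(790² + 209²) = 817 Ω
I = V/|Z| = 1.80 mA
V_R = I·|Z_R| = 0.00180 × 790 = 1.42 V

1.42 V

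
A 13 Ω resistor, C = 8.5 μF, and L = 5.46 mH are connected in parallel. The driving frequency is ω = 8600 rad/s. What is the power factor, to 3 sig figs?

X_L = ωL = 47.0 Ω
X_C = 1/(ωC) = 13.7 Ω
Parallel: admittances add. Y = 1/R + 1/(jωL) + jωC
Y = (0.0769 + j0.0518) S
|Y| = 0.0927 S → |Z| = 1/|Y| = 10.8 Ω, ∠Z = −∠Y = -34.0°
cos φ = cos(-34.0°) = 0.829

0.829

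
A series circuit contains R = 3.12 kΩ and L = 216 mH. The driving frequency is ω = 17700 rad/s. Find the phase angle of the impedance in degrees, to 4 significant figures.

50.78°

X_L = ωL = 3823 Ω
Z = 3120 + j3823 Ω
|Z| = √(3120² + 3823²) = 4935 Ω
∠Z = arctan(3823/3120) = 50.78°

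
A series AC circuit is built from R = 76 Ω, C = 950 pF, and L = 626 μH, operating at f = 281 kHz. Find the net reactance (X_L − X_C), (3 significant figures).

ω = 2πf = 1.766e+06 rad/s
X_L = ωL = 1110 Ω
X_C = 1/(ωC) = 596 Ω
X = 1110 − 596 = 509 Ω

509 Ω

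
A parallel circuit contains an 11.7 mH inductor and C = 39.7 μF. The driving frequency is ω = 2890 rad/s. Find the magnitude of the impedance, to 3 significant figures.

11.7 Ω

X_L = ωL = 33.8 Ω
X_C = 1/(ωC) = 8.72 Ω
Parallel: admittances add. Y = 1/(jωL) + jωC
Y = (0 + j0.0852) S
|Y| = 0.0852 S → |Z| = 1/|Y| = 11.7 Ω, ∠Z = −∠Y = -90.0°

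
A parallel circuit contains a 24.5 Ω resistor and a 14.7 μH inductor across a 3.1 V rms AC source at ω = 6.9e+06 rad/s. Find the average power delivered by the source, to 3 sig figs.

392 mW

X_L = ωL = 101 Ω
Parallel: admittances add. Y = 1/R + 1/(jωL)
Y = (0.0408 − j0.00986) S
|Y| = 0.0420 S → |Z| = 1/|Y| = 23.8 Ω, ∠Z = −∠Y = 13.6°
I = V/|Z| = 130 mA
P = VI cos φ = 3.1 × 0.130 × cos(13.6°) = 392 mW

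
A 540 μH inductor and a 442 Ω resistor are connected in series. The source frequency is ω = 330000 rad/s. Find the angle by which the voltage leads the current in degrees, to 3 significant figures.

22.0°

X_L = ωL = 178 Ω
Z = 442 + j178 Ω
|Z| = √(442² + 178²) = 477 Ω
∠Z = arctan(178/442) = 22.0°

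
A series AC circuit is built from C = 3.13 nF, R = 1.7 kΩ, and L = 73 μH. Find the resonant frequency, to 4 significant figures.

ω₀ = 1/√(LC) = 1/√(7.3e-05 × 3.13e-09) = 2.092e+06 rad/s
f₀ = ω₀/(2π) = 333.0 kHz

333.0 kHz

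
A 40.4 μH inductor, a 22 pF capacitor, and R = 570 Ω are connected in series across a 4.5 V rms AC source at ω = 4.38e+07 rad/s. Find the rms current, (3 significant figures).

4.85 mA

X_L = ωL = 1770 Ω
X_C = 1/(ωC) = 1040 Ω
Net reactance X = X_L − X_C = 732 Ω
Z = 570 + j732 Ω
|Z| = √(570² + 732²) = 928 Ω
I = V/|Z| = 4.5/928 = 4.85 mA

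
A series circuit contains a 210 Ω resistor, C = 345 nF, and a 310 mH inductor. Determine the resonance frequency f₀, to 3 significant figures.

ω₀ = 1/√(LC) = 1/√(0.31 × 3.45e-07) = 3058 rad/s
f₀ = ω₀/(2π) = 487 Hz

487 Hz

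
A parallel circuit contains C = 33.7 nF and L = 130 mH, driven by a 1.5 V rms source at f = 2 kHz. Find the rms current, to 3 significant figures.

283 μA

ω = 2πf = 12570 rad/s
X_L = ωL = 1630 Ω
X_C = 1/(ωC) = 2360 Ω
Parallel: admittances add. Y = 1/(jωL) + jωC
Y = (0 − j0.000189) S
|Y| = 0.000189 S → |Z| = 1/|Y| = 5300 Ω, ∠Z = −∠Y = 90.0°
I = V/|Z| = 1.5/5300 = 283 μA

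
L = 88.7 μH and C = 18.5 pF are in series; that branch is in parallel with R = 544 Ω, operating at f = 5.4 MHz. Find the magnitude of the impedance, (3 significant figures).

ω = 2πf = 3.393e+07 rad/s
X_L = ωL = 3010 Ω
X_C = 1/(ωC) = 1590 Ω
Branch 1: Z₁ = R = 544 Ω
Branch 2 (series LC): Z₂ = j(X_L − X_C) = j1420 Ω
Parallel: Z = Z₁Z₂/(Z₁+Z₂), |Z| = 508 Ω, ∠Z = 21.0°

508 Ω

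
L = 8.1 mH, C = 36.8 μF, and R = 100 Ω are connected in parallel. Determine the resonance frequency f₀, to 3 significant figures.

292 Hz

ω₀ = 1/√(LC) = 1/√(0.0081 × 3.68e-05) = 1832 rad/s
f₀ = ω₀/(2π) = 292 Hz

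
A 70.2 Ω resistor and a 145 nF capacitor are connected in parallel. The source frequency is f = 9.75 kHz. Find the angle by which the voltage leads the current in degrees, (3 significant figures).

-31.9°

ω = 2πf = 61260 rad/s
X_C = 1/(ωC) = 113 Ω
Parallel: admittances add. Y = 1/R + jωC
Y = (0.0142 + j0.00888) S
|Y| = 0.0168 S → |Z| = 1/|Y| = 59.6 Ω, ∠Z = −∠Y = -31.9°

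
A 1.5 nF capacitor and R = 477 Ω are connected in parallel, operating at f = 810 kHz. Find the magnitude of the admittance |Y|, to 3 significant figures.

7.92 mS

ω = 2πf = 5.089e+06 rad/s
X_C = 1/(ωC) = 131 Ω
Parallel: admittances add. Y = 1/R + jωC
Y = (0.00210 + j0.00763) S
|Y| = 0.00792 S → |Z| = 1/|Y| = 126 Ω, ∠Z = −∠Y = -74.6°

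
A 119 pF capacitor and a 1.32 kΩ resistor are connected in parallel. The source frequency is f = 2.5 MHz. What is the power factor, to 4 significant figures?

ω = 2πf = 1.571e+07 rad/s
X_C = 1/(ωC) = 535.0 Ω
Parallel: admittances add. Y = 1/R + jωC
Y = (0.0007576 + j0.001869) S
|Y| = 0.002017 S → |Z| = 1/|Y| = 495.8 Ω, ∠Z = −∠Y = -67.94°
cos φ = cos(-67.94°) = 0.3756

0.3756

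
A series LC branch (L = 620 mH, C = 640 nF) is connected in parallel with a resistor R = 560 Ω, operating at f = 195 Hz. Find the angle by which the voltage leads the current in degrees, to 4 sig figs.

-47.36°

ω = 2πf = 1225 rad/s
X_L = ωL = 759.6 Ω
X_C = 1/(ωC) = 1275 Ω
Branch 1: Z₁ = R = 560.0 Ω
Branch 2 (series LC): Z₂ = j(X_L − X_C) = −j515.6 Ω
Parallel: Z = Z₁Z₂/(Z₁+Z₂), |Z| = 379.3 Ω, ∠Z = -47.36°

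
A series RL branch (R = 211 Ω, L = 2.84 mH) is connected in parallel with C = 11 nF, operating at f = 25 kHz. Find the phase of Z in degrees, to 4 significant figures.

6.841°

ω = 2πf = 157100 rad/s
X_L = ωL = 446.1 Ω
X_C = 1/(ωC) = 578.7 Ω
Branch 1 (R+jX_L): Z₁ = 211.0 + j446.1 Ω, |Z₁| = 493.5 Ω
Branch 2 (−jX_C): Z₂ = −j578.7 Ω
Parallel: Z = Z₁Z₂/(Z₁+Z₂), |Z| = 1146 Ω, ∠Z = 6.841°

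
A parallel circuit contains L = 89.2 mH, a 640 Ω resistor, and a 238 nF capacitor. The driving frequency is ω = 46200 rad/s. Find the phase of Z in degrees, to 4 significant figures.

-81.73°

X_L = ωL = 4121 Ω
X_C = 1/(ωC) = 90.95 Ω
Parallel: admittances add. Y = 1/R + 1/(jωL) + jωC
Y = (0.001563 + j0.01075) S
|Y| = 0.01087 S → |Z| = 1/|Y| = 92.03 Ω, ∠Z = −∠Y = -81.73°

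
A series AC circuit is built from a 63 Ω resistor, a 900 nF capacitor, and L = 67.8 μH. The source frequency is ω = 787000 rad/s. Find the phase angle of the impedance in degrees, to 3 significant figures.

X_L = ωL = 53.4 Ω
X_C = 1/(ωC) = 1.41 Ω
Net reactance X = X_L − X_C = 51.9 Ω
Z = 63.0 + j51.9 Ω
|Z| = √(63.0² + 51.9²) = 81.7 Ω
∠Z = arctan(51.9/63.0) = 39.5°

39.5°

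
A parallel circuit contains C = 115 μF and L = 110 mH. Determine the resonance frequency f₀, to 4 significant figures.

ω₀ = 1/√(LC) = 1/√(0.11 × 0.000115) = 281.2 rad/s
f₀ = ω₀/(2π) = 44.75 Hz

44.75 Hz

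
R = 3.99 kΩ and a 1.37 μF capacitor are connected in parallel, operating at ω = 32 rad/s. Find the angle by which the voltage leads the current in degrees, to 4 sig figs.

X_C = 1/(ωC) = 22810 Ω
Parallel: admittances add. Y = 1/R + jωC
Y = (0.0002506 + j4.384e-05) S
|Y| = 0.0002544 S → |Z| = 1/|Y| = 3930 Ω, ∠Z = −∠Y = -9.922°

-9.922°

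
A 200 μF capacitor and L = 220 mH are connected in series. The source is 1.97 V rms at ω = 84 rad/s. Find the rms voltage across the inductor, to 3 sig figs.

X_L = ωL = 18.5 Ω
X_C = 1/(ωC) = 59.5 Ω
Net reactance X = X_L − X_C = -41.0 Ω
Z = − j41.0 Ω
|Z| = √(0² + 41.0²) = 41.0 Ω
I = V/|Z| = 48.0 mA
V_L = I·|Z_L| = 0.0480 × 18.5 = 0.887 V

0.887 V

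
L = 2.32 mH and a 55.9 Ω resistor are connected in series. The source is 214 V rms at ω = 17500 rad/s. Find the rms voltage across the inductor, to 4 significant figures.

125.8 V

X_L = ωL = 40.60 Ω
Z = 55.90 + j40.60 Ω
|Z| = √(55.90² + 40.60²) = 69.09 Ω
I = V/|Z| = 3.097 A
V_L = I·|Z_L| = 3.097 × 40.60 = 125.8 V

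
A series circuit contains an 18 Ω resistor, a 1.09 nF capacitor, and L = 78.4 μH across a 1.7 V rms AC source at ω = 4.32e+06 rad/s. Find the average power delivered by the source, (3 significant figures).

X_L = ωL = 339 Ω
X_C = 1/(ωC) = 212 Ω
Net reactance X = X_L − X_C = 126 Ω
Z = 18.0 + j126 Ω
|Z| = √(18.0² + 126²) = 128 Ω
∠Z = arctan(126/18.0) = 81.9°
I = V/|Z| = 13.3 mA
P = VI cos φ = 1.7 × 0.0133 × cos(81.9°) = 3.20 mW

3.20 mW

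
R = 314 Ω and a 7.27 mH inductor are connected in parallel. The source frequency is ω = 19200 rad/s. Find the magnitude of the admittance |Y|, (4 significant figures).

X_L = ωL = 139.6 Ω
Parallel: admittances add. Y = 1/R + 1/(jωL)
Y = (0.003185 − j0.007164) S
|Y| = 0.007840 S → |Z| = 1/|Y| = 127.5 Ω, ∠Z = −∠Y = 66.03°

7.840 mS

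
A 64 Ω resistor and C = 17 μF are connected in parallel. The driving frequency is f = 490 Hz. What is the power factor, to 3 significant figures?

0.286

ω = 2πf = 3079 rad/s
X_C = 1/(ωC) = 19.1 Ω
Parallel: admittances add. Y = 1/R + jωC
Y = (0.0156 + j0.0523) S
|Y| = 0.0546 S → |Z| = 1/|Y| = 18.3 Ω, ∠Z = −∠Y = -73.4°
cos φ = cos(-73.4°) = 0.286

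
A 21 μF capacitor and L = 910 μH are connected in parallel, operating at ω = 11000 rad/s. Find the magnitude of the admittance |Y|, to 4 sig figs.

131.1 mS

X_L = ωL = 10.01 Ω
X_C = 1/(ωC) = 4.329 Ω
Parallel: admittances add. Y = 1/(jωL) + jωC
Y = (0 + j0.1311) S
|Y| = 0.1311 S → |Z| = 1/|Y| = 7.628 Ω, ∠Z = −∠Y = -90.00°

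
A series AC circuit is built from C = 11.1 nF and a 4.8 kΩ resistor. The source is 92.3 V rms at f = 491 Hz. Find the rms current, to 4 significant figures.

3.119 mA

ω = 2πf = 3085 rad/s
X_C = 1/(ωC) = 29200 Ω
Z = 4800 − j29200 Ω
|Z| = √(4800² + 29200²) = 29590 Ω
I = V/|Z| = 92.3/29590 = 3.119 mA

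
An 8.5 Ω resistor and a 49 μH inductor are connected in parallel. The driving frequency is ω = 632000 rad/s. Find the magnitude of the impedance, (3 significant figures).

X_L = ωL = 31.0 Ω
Parallel: admittances add. Y = 1/R + 1/(jωL)
Y = (0.118 − j0.0323) S
|Y| = 0.122 S → |Z| = 1/|Y| = 8.20 Ω, ∠Z = −∠Y = 15.3°

8.20 Ω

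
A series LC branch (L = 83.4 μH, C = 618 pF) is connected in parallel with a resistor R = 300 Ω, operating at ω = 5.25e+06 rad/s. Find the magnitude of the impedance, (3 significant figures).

X_L = ωL = 438 Ω
X_C = 1/(ωC) = 308 Ω
Branch 1: Z₁ = R = 300 Ω
Branch 2 (series LC): Z₂ = j(X_L − X_C) = j130 Ω
Parallel: Z = Z₁Z₂/(Z₁+Z₂), |Z| = 119 Ω, ∠Z = 66.6°

119 Ω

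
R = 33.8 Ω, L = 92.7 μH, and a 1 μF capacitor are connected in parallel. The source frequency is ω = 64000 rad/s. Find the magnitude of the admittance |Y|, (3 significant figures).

X_L = ωL = 5.93 Ω
X_C = 1/(ωC) = 15.6 Ω
Parallel: admittances add. Y = 1/R + 1/(jωL) + jωC
Y = (0.0296 − j0.105) S
|Y| = 0.109 S → |Z| = 1/|Y| = 9.20 Ω, ∠Z = −∠Y = 74.2°

109 mS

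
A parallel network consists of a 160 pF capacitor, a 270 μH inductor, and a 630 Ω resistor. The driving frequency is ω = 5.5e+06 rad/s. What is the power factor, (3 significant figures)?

X_L = ωL = 1480 Ω
X_C = 1/(ωC) = 1140 Ω
Parallel: admittances add. Y = 1/R + 1/(jωL) + jωC
Y = (0.00159 + j0.000207) S
|Y| = 0.00160 S → |Z| = 1/|Y| = 625 Ω, ∠Z = −∠Y = -7.42°
cos φ = cos(-7.42°) = 0.992

0.992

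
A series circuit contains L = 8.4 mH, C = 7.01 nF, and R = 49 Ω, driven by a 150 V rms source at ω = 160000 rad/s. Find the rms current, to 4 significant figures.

X_L = ωL = 1344 Ω
X_C = 1/(ωC) = 891.6 Ω
Net reactance X = X_L − X_C = 452.4 Ω
Z = 49.00 + j452.4 Ω
|Z| = √(49.00² + 452.4²) = 455.1 Ω
I = V/|Z| = 150/455.1 = 329.6 mA

329.6 mA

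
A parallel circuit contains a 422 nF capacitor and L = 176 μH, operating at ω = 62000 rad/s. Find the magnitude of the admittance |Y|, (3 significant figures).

X_L = ωL = 10.9 Ω
X_C = 1/(ωC) = 38.2 Ω
Parallel: admittances add. Y = 1/(jωL) + jωC
Y = (0 − j0.0655) S
|Y| = 0.0655 S → |Z| = 1/|Y| = 15.3 Ω, ∠Z = −∠Y = 90.0°

65.5 mS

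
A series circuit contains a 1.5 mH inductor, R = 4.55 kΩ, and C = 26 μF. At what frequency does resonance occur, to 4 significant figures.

ω₀ = 1/√(LC) = 1/√(0.0015 × 2.6e-05) = 5064 rad/s
f₀ = ω₀/(2π) = 805.9 Hz

805.9 Hz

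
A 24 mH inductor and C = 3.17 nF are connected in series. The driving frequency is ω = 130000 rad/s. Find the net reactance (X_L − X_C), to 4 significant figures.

X_L = ωL = 3120 Ω
X_C = 1/(ωC) = 2427 Ω
X = 3120 − 2427 = 693.4 Ω

693.4 Ω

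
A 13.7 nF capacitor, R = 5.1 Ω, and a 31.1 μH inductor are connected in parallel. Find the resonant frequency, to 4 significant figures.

243.8 kHz

ω₀ = 1/√(LC) = 1/√(3.11e-05 × 1.37e-08) = 1.532e+06 rad/s
f₀ = ω₀/(2π) = 243.8 kHz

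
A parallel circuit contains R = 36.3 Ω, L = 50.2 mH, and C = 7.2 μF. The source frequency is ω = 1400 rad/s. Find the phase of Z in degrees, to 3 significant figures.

8.56°

X_L = ωL = 70.3 Ω
X_C = 1/(ωC) = 99.2 Ω
Parallel: admittances add. Y = 1/R + 1/(jωL) + jωC
Y = (0.0275 − j0.00415) S
|Y| = 0.0279 S → |Z| = 1/|Y| = 35.9 Ω, ∠Z = −∠Y = 8.56°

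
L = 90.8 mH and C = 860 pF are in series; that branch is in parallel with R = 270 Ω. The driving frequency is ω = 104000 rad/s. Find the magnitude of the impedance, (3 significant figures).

X_L = ωL = 9440 Ω
X_C = 1/(ωC) = 11200 Ω
Branch 1: Z₁ = R = 270 Ω
Branch 2 (series LC): Z₂ = j(X_L − X_C) = −j1740 Ω
Parallel: Z = Z₁Z₂/(Z₁+Z₂), |Z| = 267 Ω, ∠Z = -8.83°

267 Ω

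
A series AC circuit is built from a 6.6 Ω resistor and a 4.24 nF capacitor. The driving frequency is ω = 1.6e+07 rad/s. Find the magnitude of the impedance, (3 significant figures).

X_C = 1/(ωC) = 14.7 Ω
Z = 6.60 − j14.7 Ω
|Z| = √(6.60² + 14.7²) = 16.2 Ω

16.2 Ω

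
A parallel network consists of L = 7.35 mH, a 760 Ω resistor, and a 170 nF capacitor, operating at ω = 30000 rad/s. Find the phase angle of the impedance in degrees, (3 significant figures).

X_L = ωL = 220 Ω
X_C = 1/(ωC) = 196 Ω
Parallel: admittances add. Y = 1/R + 1/(jωL) + jωC
Y = (0.00132 + j0.000565) S
|Y| = 0.00143 S → |Z| = 1/|Y| = 698 Ω, ∠Z = −∠Y = -23.2°

-23.2°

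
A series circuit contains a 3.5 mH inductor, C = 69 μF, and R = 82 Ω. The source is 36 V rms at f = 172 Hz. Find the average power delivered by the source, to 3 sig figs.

15.6 W

ω = 2πf = 1081 rad/s
X_L = ωL = 3.78 Ω
X_C = 1/(ωC) = 13.4 Ω
Net reactance X = X_L − X_C = -9.63 Ω
Z = 82.0 − j9.63 Ω
|Z| = √(82.0² + 9.63²) = 82.6 Ω
∠Z = arctan(-9.63/82.0) = -6.70°
I = V/|Z| = 436 mA
P = VI cos φ = 36 × 0.436 × cos(-6.70°) = 15.6 W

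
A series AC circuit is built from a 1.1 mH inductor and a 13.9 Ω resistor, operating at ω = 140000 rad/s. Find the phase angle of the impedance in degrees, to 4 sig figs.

X_L = ωL = 154.0 Ω
Z = 13.90 + j154.0 Ω
|Z| = √(13.90² + 154.0²) = 154.6 Ω
∠Z = arctan(154.0/13.90) = 84.84°

84.84°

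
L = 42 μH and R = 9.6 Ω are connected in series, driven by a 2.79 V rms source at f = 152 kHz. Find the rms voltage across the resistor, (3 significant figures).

0.649 V

ω = 2πf = 955000 rad/s
X_L = ωL = 40.1 Ω
Z = 9.60 + j40.1 Ω
|Z| = √(9.60² + 40.1²) = 41.2 Ω
I = V/|Z| = 67.6 mA
V_R = I·|Z_R| = 0.0676 × 9.60 = 0.649 V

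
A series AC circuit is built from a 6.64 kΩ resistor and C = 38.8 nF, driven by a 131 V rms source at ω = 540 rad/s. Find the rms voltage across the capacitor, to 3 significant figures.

X_C = 1/(ωC) = 47700 Ω
Z = 6640 − j47700 Ω
|Z| = √(6640² + 47700²) = 48200 Ω
I = V/|Z| = 2.72 mA
V_C = I·|Z_C| = 0.00272 × 47700 = 130 V

130 V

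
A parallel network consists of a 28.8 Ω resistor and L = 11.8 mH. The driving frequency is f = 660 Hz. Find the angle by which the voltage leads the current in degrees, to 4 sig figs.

30.48°

ω = 2πf = 4147 rad/s
X_L = ωL = 48.93 Ω
Parallel: admittances add. Y = 1/R + 1/(jωL)
Y = (0.03472 − j0.02044) S
|Y| = 0.04029 S → |Z| = 1/|Y| = 24.82 Ω, ∠Z = −∠Y = 30.48°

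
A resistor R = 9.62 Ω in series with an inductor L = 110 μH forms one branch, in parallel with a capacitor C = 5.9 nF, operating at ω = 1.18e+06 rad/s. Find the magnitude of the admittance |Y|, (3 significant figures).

901 μS

X_L = ωL = 130 Ω
X_C = 1/(ωC) = 144 Ω
Branch 1 (R+jX_L): Z₁ = 9.62 + j130 Ω, |Z₁| = 130 Ω
Branch 2 (−jX_C): Z₂ = −j144 Ω
Parallel: Z = Z₁Z₂/(Z₁+Z₂), |Z| = 1110 Ω, ∠Z = 51.0°
|Y| = 1/|Z| = 901 μS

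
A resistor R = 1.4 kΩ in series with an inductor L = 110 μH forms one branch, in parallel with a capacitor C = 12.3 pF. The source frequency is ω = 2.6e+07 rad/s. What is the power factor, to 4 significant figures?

X_L = ωL = 2860 Ω
X_C = 1/(ωC) = 3127 Ω
Branch 1 (R+jX_L): Z₁ = 1400 + j2860 Ω, |Z₁| = 3184 Ω
Branch 2 (−jX_C): Z₂ = −j3127 Ω
Parallel: Z = Z₁Z₂/(Z₁+Z₂), |Z| = 6986 Ω, ∠Z = -15.29°
cos φ = cos(-15.29°) = 0.9646

0.9646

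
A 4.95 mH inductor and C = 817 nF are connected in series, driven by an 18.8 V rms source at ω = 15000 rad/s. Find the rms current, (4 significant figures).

2.558 A

X_L = ωL = 74.25 Ω
X_C = 1/(ωC) = 81.60 Ω
Net reactance X = X_L − X_C = -7.349 Ω
Z = − j7.349 Ω
|Z| = √(0² + 7.349²) = 7.349 Ω
I = V/|Z| = 18.8/7.349 = 2.558 A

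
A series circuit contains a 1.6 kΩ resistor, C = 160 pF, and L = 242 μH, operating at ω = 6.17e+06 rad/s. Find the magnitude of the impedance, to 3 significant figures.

1670 Ω

X_L = ωL = 1490 Ω
X_C = 1/(ωC) = 1010 Ω
Net reactance X = X_L − X_C = 480 Ω
Z = 1600 + j480 Ω
|Z| = √(1600² + 480²) = 1670 Ω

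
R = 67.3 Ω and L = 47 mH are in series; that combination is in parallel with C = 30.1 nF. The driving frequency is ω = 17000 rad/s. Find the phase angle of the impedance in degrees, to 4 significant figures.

81.85°

X_L = ωL = 799.0 Ω
X_C = 1/(ωC) = 1954 Ω
Branch 1 (R+jX_L): Z₁ = 67.30 + j799.0 Ω, |Z₁| = 801.8 Ω
Branch 2 (−jX_C): Z₂ = −j1954 Ω
Parallel: Z = Z₁Z₂/(Z₁+Z₂), |Z| = 1354 Ω, ∠Z = 81.85°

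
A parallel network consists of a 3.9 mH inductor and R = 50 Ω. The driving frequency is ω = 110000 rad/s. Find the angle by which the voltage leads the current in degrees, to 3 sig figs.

6.65°

X_L = ωL = 429 Ω
Parallel: admittances add. Y = 1/R + 1/(jωL)
Y = (0.0200 − j0.00233) S
|Y| = 0.0201 S → |Z| = 1/|Y| = 49.7 Ω, ∠Z = −∠Y = 6.65°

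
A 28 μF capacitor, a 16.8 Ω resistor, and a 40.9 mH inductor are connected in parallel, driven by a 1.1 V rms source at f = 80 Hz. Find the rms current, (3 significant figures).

75.7 mA

ω = 2πf = 502.7 rad/s
X_L = ωL = 20.6 Ω
X_C = 1/(ωC) = 71.1 Ω
Parallel: admittances add. Y = 1/R + 1/(jωL) + jωC
Y = (0.0595 − j0.0346) S
|Y| = 0.0688 S → |Z| = 1/|Y| = 14.5 Ω, ∠Z = −∠Y = 30.1°
I = V/|Z| = 1.1/14.5 = 75.7 mA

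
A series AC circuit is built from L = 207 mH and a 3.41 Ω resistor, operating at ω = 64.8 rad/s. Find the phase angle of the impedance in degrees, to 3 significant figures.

X_L = ωL = 13.4 Ω
Z = 3.41 + j13.4 Ω
|Z| = √(3.41² + 13.4²) = 13.8 Ω
∠Z = arctan(13.4/3.41) = 75.7°

75.7°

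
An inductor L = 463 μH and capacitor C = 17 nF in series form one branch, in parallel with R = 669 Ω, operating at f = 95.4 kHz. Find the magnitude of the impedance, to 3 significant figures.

173 Ω

ω = 2πf = 599400 rad/s
X_L = ωL = 278 Ω
X_C = 1/(ωC) = 98.1 Ω
Branch 1: Z₁ = R = 669 Ω
Branch 2 (series LC): Z₂ = j(X_L − X_C) = j179 Ω
Parallel: Z = Z₁Z₂/(Z₁+Z₂), |Z| = 173 Ω, ∠Z = 75.0°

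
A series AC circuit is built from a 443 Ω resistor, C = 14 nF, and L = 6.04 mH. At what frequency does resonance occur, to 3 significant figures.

ω₀ = 1/√(LC) = 1/√(0.00604 × 1.4e-08) = 108700 rad/s
f₀ = ω₀/(2π) = 17.3 kHz

17.3 kHz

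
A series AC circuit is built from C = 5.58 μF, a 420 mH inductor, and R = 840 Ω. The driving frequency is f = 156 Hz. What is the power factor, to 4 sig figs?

0.9648

ω = 2πf = 980.2 rad/s
X_L = ωL = 411.7 Ω
X_C = 1/(ωC) = 182.8 Ω
Net reactance X = X_L − X_C = 228.8 Ω
Z = 840.0 + j228.8 Ω
|Z| = √(840.0² + 228.8²) = 870.6 Ω
∠Z = arctan(228.8/840.0) = 15.24°
cos φ = cos(15.24°) = 0.9648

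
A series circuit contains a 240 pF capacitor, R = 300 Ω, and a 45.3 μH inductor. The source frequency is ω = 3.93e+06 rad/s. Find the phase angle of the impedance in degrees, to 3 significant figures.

X_L = ωL = 178 Ω
X_C = 1/(ωC) = 1060 Ω
Net reactance X = X_L − X_C = -882 Ω
Z = 300 − j882 Ω
|Z| = √(300² + 882²) = 932 Ω
∠Z = arctan(-882/300) = -71.2°

-71.2°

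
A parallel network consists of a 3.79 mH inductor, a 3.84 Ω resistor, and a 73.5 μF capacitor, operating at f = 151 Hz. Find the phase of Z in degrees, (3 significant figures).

38.7°

ω = 2πf = 948.8 rad/s
X_L = ωL = 3.60 Ω
X_C = 1/(ωC) = 14.3 Ω
Parallel: admittances add. Y = 1/R + 1/(jωL) + jωC
Y = (0.260 − j0.208) S
|Y| = 0.334 S → |Z| = 1/|Y| = 3.00 Ω, ∠Z = −∠Y = 38.7°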